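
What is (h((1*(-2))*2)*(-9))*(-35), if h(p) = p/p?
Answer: 315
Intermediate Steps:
h(p) = 1
(h((1*(-2))*2)*(-9))*(-35) = (1*(-9))*(-35) = -9*(-35) = 315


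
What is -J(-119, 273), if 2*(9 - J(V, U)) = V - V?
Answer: -9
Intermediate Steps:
J(V, U) = 9 (J(V, U) = 9 - (V - V)/2 = 9 - ½*0 = 9 + 0 = 9)
-J(-119, 273) = -1*9 = -9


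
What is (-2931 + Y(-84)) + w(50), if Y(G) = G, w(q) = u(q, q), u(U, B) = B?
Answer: -2965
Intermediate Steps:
w(q) = q
(-2931 + Y(-84)) + w(50) = (-2931 - 84) + 50 = -3015 + 50 = -2965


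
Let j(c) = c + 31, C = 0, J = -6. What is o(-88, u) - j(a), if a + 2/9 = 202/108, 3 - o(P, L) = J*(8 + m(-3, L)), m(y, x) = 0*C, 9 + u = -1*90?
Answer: 991/54 ≈ 18.352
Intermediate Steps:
u = -99 (u = -9 - 1*90 = -9 - 90 = -99)
m(y, x) = 0 (m(y, x) = 0*0 = 0)
o(P, L) = 51 (o(P, L) = 3 - (-6)*(8 + 0) = 3 - (-6)*8 = 3 - 1*(-48) = 3 + 48 = 51)
a = 89/54 (a = -2/9 + 202/108 = -2/9 + 202*(1/108) = -2/9 + 101/54 = 89/54 ≈ 1.6481)
j(c) = 31 + c
o(-88, u) - j(a) = 51 - (31 + 89/54) = 51 - 1*1763/54 = 51 - 1763/54 = 991/54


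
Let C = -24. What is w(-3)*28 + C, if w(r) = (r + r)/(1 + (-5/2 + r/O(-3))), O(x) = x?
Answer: 312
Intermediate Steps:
w(r) = 2*r/(-3/2 - r/3) (w(r) = (r + r)/(1 + (-5/2 + r/(-3))) = (2*r)/(1 + (-5*½ + r*(-⅓))) = (2*r)/(1 + (-5/2 - r/3)) = (2*r)/(-3/2 - r/3) = 2*r/(-3/2 - r/3))
w(-3)*28 + C = -12*(-3)/(9 + 2*(-3))*28 - 24 = -12*(-3)/(9 - 6)*28 - 24 = -12*(-3)/3*28 - 24 = -12*(-3)*⅓*28 - 24 = 12*28 - 24 = 336 - 24 = 312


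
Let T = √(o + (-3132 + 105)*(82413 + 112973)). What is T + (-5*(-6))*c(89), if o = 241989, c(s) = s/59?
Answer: 2670/59 + 3*I*√65687937 ≈ 45.254 + 24314.0*I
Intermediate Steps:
c(s) = s/59 (c(s) = s*(1/59) = s/59)
T = 3*I*√65687937 (T = √(241989 + (-3132 + 105)*(82413 + 112973)) = √(241989 - 3027*195386) = √(241989 - 591433422) = √(-591191433) = 3*I*√65687937 ≈ 24314.0*I)
T + (-5*(-6))*c(89) = 3*I*√65687937 + (-5*(-6))*((1/59)*89) = 3*I*√65687937 + 30*(89/59) = 3*I*√65687937 + 2670/59 = 2670/59 + 3*I*√65687937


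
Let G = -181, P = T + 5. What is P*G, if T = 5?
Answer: -1810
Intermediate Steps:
P = 10 (P = 5 + 5 = 10)
P*G = 10*(-181) = -1810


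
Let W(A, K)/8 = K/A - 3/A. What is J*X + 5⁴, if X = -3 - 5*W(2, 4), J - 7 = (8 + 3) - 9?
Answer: 418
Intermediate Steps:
W(A, K) = -24/A + 8*K/A (W(A, K) = 8*(K/A - 3/A) = 8*(-3/A + K/A) = -24/A + 8*K/A)
J = 9 (J = 7 + ((8 + 3) - 9) = 7 + (11 - 9) = 7 + 2 = 9)
X = -23 (X = -3 - 40*(-3 + 4)/2 = -3 - 40/2 = -3 - 5*4 = -3 - 20 = -23)
J*X + 5⁴ = 9*(-23) + 5⁴ = -207 + 625 = 418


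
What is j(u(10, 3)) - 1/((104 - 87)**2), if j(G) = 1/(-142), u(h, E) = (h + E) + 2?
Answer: -431/41038 ≈ -0.010502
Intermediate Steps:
u(h, E) = 2 + E + h (u(h, E) = (E + h) + 2 = 2 + E + h)
j(G) = -1/142
j(u(10, 3)) - 1/((104 - 87)**2) = -1/142 - 1/((104 - 87)**2) = -1/142 - 1/(17**2) = -1/142 - 1/289 = -431/41038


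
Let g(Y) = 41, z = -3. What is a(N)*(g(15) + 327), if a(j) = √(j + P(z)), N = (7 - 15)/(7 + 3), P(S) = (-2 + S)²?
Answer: 4048*√5/5 ≈ 1810.3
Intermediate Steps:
N = -⅘ (N = -8/10 = -8*⅒ = -⅘ ≈ -0.80000)
a(j) = √(25 + j) (a(j) = √(j + (-2 - 3)²) = √(j + (-5)²) = √(j + 25) = √(25 + j))
a(N)*(g(15) + 327) = √(25 - ⅘)*(41 + 327) = √(121/5)*368 = (11*√5/5)*368 = 4048*√5/5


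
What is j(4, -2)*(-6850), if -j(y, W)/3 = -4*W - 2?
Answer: 123300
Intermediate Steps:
j(y, W) = 6 + 12*W (j(y, W) = -3*(-4*W - 2) = -3*(-2 - 4*W) = 6 + 12*W)
j(4, -2)*(-6850) = (6 + 12*(-2))*(-6850) = (6 - 24)*(-6850) = -18*(-6850) = 123300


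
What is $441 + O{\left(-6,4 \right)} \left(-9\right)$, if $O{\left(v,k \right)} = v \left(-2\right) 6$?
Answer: $-207$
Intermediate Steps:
$O{\left(v,k \right)} = - 12 v$ ($O{\left(v,k \right)} = - 2 v 6 = - 12 v$)
$441 + O{\left(-6,4 \right)} \left(-9\right) = 441 + \left(-12\right) \left(-6\right) \left(-9\right) = 441 + 72 \left(-9\right) = 441 - 648 = -207$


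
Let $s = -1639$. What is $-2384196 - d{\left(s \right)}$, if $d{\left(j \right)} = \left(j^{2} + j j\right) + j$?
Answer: $-7755199$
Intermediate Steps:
$d{\left(j \right)} = j + 2 j^{2}$ ($d{\left(j \right)} = \left(j^{2} + j^{2}\right) + j = 2 j^{2} + j = j + 2 j^{2}$)
$-2384196 - d{\left(s \right)} = -2384196 - - 1639 \left(1 + 2 \left(-1639\right)\right) = -2384196 - - 1639 \left(1 - 3278\right) = -2384196 - \left(-1639\right) \left(-3277\right) = -2384196 - 5371003 = -7755199$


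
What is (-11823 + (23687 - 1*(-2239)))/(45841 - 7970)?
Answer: 14103/37871 ≈ 0.37240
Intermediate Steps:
(-11823 + (23687 - 1*(-2239)))/(45841 - 7970) = (-11823 + (23687 + 2239))/37871 = (-11823 + 25926)*(1/37871) = 14103*(1/37871) = 14103/37871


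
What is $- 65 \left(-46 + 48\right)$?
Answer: $-130$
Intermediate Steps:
$- 65 \left(-46 + 48\right) = \left(-65\right) 2 = -130$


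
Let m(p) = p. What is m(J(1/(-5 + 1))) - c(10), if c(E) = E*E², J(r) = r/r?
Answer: -999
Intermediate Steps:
J(r) = 1
c(E) = E³
m(J(1/(-5 + 1))) - c(10) = 1 - 1*10³ = 1 - 1*1000 = 1 - 1000 = -999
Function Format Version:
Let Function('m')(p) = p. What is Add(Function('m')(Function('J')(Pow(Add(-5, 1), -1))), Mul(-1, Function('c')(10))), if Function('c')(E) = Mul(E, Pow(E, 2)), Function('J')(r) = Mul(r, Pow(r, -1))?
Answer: -999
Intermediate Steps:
Function('J')(r) = 1
Function('c')(E) = Pow(E, 3)
Add(Function('m')(Function('J')(Pow(Add(-5, 1), -1))), Mul(-1, Function('c')(10))) = Add(1, Mul(-1, Pow(10, 3))) = Add(1, Mul(-1, 1000)) = Add(1, -1000) = -999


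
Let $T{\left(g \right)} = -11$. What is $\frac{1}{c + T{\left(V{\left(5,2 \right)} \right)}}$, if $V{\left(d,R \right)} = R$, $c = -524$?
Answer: $- \frac{1}{535} \approx -0.0018692$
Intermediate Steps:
$\frac{1}{c + T{\left(V{\left(5,2 \right)} \right)}} = \frac{1}{-524 - 11} = \frac{1}{-535} = - \frac{1}{535}$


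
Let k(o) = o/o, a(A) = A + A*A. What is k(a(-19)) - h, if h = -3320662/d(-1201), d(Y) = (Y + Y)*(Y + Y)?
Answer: 4545133/2884802 ≈ 1.5755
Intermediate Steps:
d(Y) = 4*Y**2 (d(Y) = (2*Y)*(2*Y) = 4*Y**2)
a(A) = A + A**2
h = -1660331/2884802 (h = -3320662/(4*(-1201)**2) = -3320662/(4*1442401) = -3320662/5769604 = -3320662*1/5769604 = -1660331/2884802 ≈ -0.57554)
k(o) = 1
k(a(-19)) - h = 1 - 1*(-1660331/2884802) = 1 + 1660331/2884802 = 4545133/2884802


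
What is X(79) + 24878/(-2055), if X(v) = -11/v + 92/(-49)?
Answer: -112346123/7954905 ≈ -14.123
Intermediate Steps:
X(v) = -92/49 - 11/v (X(v) = -11/v + 92*(-1/49) = -11/v - 92/49 = -92/49 - 11/v)
X(79) + 24878/(-2055) = (-92/49 - 11/79) + 24878/(-2055) = (-92/49 - 11*1/79) + 24878*(-1/2055) = (-92/49 - 11/79) - 24878/2055 = -7807/3871 - 24878/2055 = -112346123/7954905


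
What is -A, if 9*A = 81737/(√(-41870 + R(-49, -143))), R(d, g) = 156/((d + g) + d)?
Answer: 81737*I*√2431889066/90817434 ≈ 44.383*I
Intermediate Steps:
R(d, g) = 156/(g + 2*d)
A = -81737*I*√2431889066/90817434 (A = (81737/(√(-41870 + 156/(-143 + 2*(-49)))))/9 = (81737/(√(-41870 + 156/(-143 - 98))))/9 = (81737/(√(-41870 + 156/(-241))))/9 = (81737/(√(-41870 + 156*(-1/241))))/9 = (81737/(√(-41870 - 156/241)))/9 = (81737/(√(-10090826/241)))/9 = (81737/((I*√2431889066/241)))/9 = (81737*(-I*√2431889066/10090826))/9 = (-81737*I*√2431889066/10090826)/9 = -81737*I*√2431889066/90817434 ≈ -44.383*I)
-A = -(-81737)*I*√2431889066/90817434 = 81737*I*√2431889066/90817434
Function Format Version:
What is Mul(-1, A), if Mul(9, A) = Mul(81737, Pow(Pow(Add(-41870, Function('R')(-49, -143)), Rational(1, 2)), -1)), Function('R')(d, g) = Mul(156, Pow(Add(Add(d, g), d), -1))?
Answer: Mul(Rational(81737, 90817434), I, Pow(2431889066, Rational(1, 2))) ≈ Mul(44.383, I)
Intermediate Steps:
Function('R')(d, g) = Mul(156, Pow(Add(g, Mul(2, d)), -1))
A = Mul(Rational(-81737, 90817434), I, Pow(2431889066, Rational(1, 2))) (A = Mul(Rational(1, 9), Mul(81737, Pow(Pow(Add(-41870, Mul(156, Pow(Add(-143, Mul(2, -49)), -1))), Rational(1, 2)), -1))) = Mul(Rational(1, 9), Mul(81737, Pow(Pow(Add(-41870, Mul(156, Pow(Add(-143, -98), -1))), Rational(1, 2)), -1))) = Mul(Rational(1, 9), Mul(81737, Pow(Pow(Add(-41870, Mul(156, Pow(-241, -1))), Rational(1, 2)), -1))) = Mul(Rational(1, 9), Mul(81737, Pow(Pow(Add(-41870, Mul(156, Rational(-1, 241))), Rational(1, 2)), -1))) = Mul(Rational(1, 9), Mul(81737, Pow(Pow(Add(-41870, Rational(-156, 241)), Rational(1, 2)), -1))) = Mul(Rational(1, 9), Mul(81737, Pow(Pow(Rational(-10090826, 241), Rational(1, 2)), -1))) = Mul(Rational(1, 9), Mul(81737, Pow(Mul(Rational(1, 241), I, Pow(2431889066, Rational(1, 2))), -1))) = Mul(Rational(1, 9), Mul(81737, Mul(Rational(-1, 10090826), I, Pow(2431889066, Rational(1, 2))))) = Mul(Rational(1, 9), Mul(Rational(-81737, 10090826), I, Pow(2431889066, Rational(1, 2)))) = Mul(Rational(-81737, 90817434), I, Pow(2431889066, Rational(1, 2))) ≈ Mul(-44.383, I))
Mul(-1, A) = Mul(-1, Mul(Rational(-81737, 90817434), I, Pow(2431889066, Rational(1, 2)))) = Mul(Rational(81737, 90817434), I, Pow(2431889066, Rational(1, 2)))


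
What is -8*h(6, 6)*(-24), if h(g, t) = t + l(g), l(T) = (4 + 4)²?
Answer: 13440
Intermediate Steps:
l(T) = 64 (l(T) = 8² = 64)
h(g, t) = 64 + t (h(g, t) = t + 64 = 64 + t)
-8*h(6, 6)*(-24) = -8*(64 + 6)*(-24) = -8*70*(-24) = -560*(-24) = 13440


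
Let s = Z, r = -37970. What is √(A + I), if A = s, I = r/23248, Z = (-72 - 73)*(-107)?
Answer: 15*√2329028230/5812 ≈ 124.55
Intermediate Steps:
Z = 15515 (Z = -145*(-107) = 15515)
s = 15515
I = -18985/11624 (I = -37970/23248 = -37970*1/23248 = -18985/11624 ≈ -1.6333)
A = 15515
√(A + I) = √(15515 - 18985/11624) = √(180327375/11624) = 15*√2329028230/5812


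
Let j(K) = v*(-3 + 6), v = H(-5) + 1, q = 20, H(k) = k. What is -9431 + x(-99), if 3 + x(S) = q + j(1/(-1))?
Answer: -9426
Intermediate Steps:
v = -4 (v = -5 + 1 = -4)
j(K) = -12 (j(K) = -4*(-3 + 6) = -4*3 = -12)
x(S) = 5 (x(S) = -3 + (20 - 12) = -3 + 8 = 5)
-9431 + x(-99) = -9431 + 5 = -9426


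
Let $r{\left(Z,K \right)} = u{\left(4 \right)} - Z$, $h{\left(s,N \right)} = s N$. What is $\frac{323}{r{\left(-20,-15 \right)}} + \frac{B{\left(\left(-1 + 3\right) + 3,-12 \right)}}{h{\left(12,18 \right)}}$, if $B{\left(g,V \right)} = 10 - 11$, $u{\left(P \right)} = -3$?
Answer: $\frac{4103}{216} \approx 18.995$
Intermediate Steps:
$h{\left(s,N \right)} = N s$
$r{\left(Z,K \right)} = -3 - Z$
$B{\left(g,V \right)} = -1$
$\frac{323}{r{\left(-20,-15 \right)}} + \frac{B{\left(\left(-1 + 3\right) + 3,-12 \right)}}{h{\left(12,18 \right)}} = \frac{323}{-3 - -20} - \frac{1}{18 \cdot 12} = \frac{323}{-3 + 20} - \frac{1}{216} = \frac{323}{17} - \frac{1}{216} = 323 \cdot \frac{1}{17} - \frac{1}{216} = 19 - \frac{1}{216} = \frac{4103}{216}$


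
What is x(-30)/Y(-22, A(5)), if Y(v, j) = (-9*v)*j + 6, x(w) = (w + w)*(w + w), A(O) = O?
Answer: 300/83 ≈ 3.6145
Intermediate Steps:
x(w) = 4*w**2 (x(w) = (2*w)*(2*w) = 4*w**2)
Y(v, j) = 6 - 9*j*v (Y(v, j) = -9*j*v + 6 = 6 - 9*j*v)
x(-30)/Y(-22, A(5)) = (4*(-30)**2)/(6 - 9*5*(-22)) = (4*900)/(6 + 990) = 3600/996 = 3600*(1/996) = 300/83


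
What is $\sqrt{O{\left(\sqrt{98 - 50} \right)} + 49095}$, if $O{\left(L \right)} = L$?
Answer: $\sqrt{49095 + 4 \sqrt{3}} \approx 221.59$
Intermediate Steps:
$\sqrt{O{\left(\sqrt{98 - 50} \right)} + 49095} = \sqrt{\sqrt{98 - 50} + 49095} = \sqrt{\sqrt{48} + 49095} = \sqrt{4 \sqrt{3} + 49095} = \sqrt{49095 + 4 \sqrt{3}}$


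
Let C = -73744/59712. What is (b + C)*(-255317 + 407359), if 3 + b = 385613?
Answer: 109401206166131/1866 ≈ 5.8629e+10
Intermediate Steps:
C = -4609/3732 (C = -73744*1/59712 = -4609/3732 ≈ -1.2350)
b = 385610 (b = -3 + 385613 = 385610)
(b + C)*(-255317 + 407359) = (385610 - 4609/3732)*(-255317 + 407359) = (1439091911/3732)*152042 = 109401206166131/1866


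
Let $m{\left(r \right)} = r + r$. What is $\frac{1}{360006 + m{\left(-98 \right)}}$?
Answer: $\frac{1}{359810} \approx 2.7792 \cdot 10^{-6}$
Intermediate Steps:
$m{\left(r \right)} = 2 r$
$\frac{1}{360006 + m{\left(-98 \right)}} = \frac{1}{360006 + 2 \left(-98\right)} = \frac{1}{360006 - 196} = \frac{1}{359810}$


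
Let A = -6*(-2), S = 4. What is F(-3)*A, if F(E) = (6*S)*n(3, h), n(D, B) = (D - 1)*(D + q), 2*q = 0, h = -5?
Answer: 1728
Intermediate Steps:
q = 0 (q = (½)*0 = 0)
n(D, B) = D*(-1 + D) (n(D, B) = (D - 1)*(D + 0) = (-1 + D)*D = D*(-1 + D))
F(E) = 144 (F(E) = (6*4)*(3*(-1 + 3)) = 24*(3*2) = 24*6 = 144)
A = 12
F(-3)*A = 144*12 = 1728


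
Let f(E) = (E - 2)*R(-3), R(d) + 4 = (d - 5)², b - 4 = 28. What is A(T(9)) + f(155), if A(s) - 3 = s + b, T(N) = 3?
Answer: 9218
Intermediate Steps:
b = 32 (b = 4 + 28 = 32)
R(d) = -4 + (-5 + d)² (R(d) = -4 + (d - 5)² = -4 + (-5 + d)²)
f(E) = -120 + 60*E (f(E) = (E - 2)*(-4 + (-5 - 3)²) = (-2 + E)*(-4 + (-8)²) = (-2 + E)*(-4 + 64) = (-2 + E)*60 = -120 + 60*E)
A(s) = 35 + s (A(s) = 3 + (s + 32) = 3 + (32 + s) = 35 + s)
A(T(9)) + f(155) = (35 + 3) + (-120 + 60*155) = 38 + (-120 + 9300) = 38 + 9180 = 9218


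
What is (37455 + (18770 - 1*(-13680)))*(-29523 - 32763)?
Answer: -4354102830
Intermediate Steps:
(37455 + (18770 - 1*(-13680)))*(-29523 - 32763) = (37455 + (18770 + 13680))*(-62286) = (37455 + 32450)*(-62286) = 69905*(-62286) = -4354102830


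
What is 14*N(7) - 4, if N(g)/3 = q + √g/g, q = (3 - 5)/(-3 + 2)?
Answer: 80 + 6*√7 ≈ 95.875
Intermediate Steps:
q = 2 (q = -2/(-1) = -2*(-1) = 2)
N(g) = 6 + 3/√g (N(g) = 3*(2 + √g/g) = 3*(2 + g^(-½)) = 6 + 3/√g)
14*N(7) - 4 = 14*(6 + 3/√7) - 4 = 14*(6 + 3*(√7/7)) - 4 = 14*(6 + 3*√7/7) - 4 = (84 + 6*√7) - 4 = 80 + 6*√7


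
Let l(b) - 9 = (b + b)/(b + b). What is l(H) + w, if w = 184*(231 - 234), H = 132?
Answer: -542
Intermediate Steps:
l(b) = 10 (l(b) = 9 + (b + b)/(b + b) = 9 + (2*b)/((2*b)) = 9 + (2*b)*(1/(2*b)) = 9 + 1 = 10)
w = -552 (w = 184*(-3) = -552)
l(H) + w = 10 - 552 = -542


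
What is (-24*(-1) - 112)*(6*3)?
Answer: -1584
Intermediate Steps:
(-24*(-1) - 112)*(6*3) = (24 - 112)*18 = -88*18 = -1584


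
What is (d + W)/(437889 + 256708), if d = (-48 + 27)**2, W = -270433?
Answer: -269992/694597 ≈ -0.38870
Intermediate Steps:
d = 441 (d = (-21)**2 = 441)
(d + W)/(437889 + 256708) = (441 - 270433)/(437889 + 256708) = -269992/694597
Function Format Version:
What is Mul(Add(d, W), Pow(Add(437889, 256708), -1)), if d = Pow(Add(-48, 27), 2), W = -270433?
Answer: Rational(-269992, 694597) ≈ -0.38870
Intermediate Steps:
d = 441 (d = Pow(-21, 2) = 441)
Mul(Add(d, W), Pow(Add(437889, 256708), -1)) = Mul(Add(441, -270433), Pow(Add(437889, 256708), -1)) = Mul(-269992, Pow(694597, -1)) = Mul(-269992, Rational(1, 694597)) = Rational(-269992, 694597)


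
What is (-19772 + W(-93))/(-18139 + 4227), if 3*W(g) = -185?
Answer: 59501/41736 ≈ 1.4257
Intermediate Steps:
W(g) = -185/3 (W(g) = (⅓)*(-185) = -185/3)
(-19772 + W(-93))/(-18139 + 4227) = (-19772 - 185/3)/(-18139 + 4227) = -59501/3/(-13912) = -59501/3*(-1/13912) = 59501/41736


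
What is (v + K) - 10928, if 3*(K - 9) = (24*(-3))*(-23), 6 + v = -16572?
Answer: -26945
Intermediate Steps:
v = -16578 (v = -6 - 16572 = -16578)
K = 561 (K = 9 + ((24*(-3))*(-23))/3 = 9 + (-72*(-23))/3 = 9 + (⅓)*1656 = 9 + 552 = 561)
(v + K) - 10928 = (-16578 + 561) - 10928 = -16017 - 10928 = -26945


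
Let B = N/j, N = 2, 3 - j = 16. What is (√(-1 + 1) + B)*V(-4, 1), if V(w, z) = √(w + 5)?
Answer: -2/13 ≈ -0.15385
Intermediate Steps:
j = -13 (j = 3 - 1*16 = 3 - 16 = -13)
V(w, z) = √(5 + w)
B = -2/13 (B = 2/(-13) = 2*(-1/13) = -2/13 ≈ -0.15385)
(√(-1 + 1) + B)*V(-4, 1) = (√(-1 + 1) - 2/13)*√(5 - 4) = (√0 - 2/13)*√1 = (0 - 2/13)*1 = -2/13*1 = -2/13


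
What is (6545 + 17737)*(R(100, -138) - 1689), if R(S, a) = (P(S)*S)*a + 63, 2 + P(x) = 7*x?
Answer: -233933419332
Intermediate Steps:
P(x) = -2 + 7*x
R(S, a) = 63 + S*a*(-2 + 7*S) (R(S, a) = ((-2 + 7*S)*S)*a + 63 = (S*(-2 + 7*S))*a + 63 = S*a*(-2 + 7*S) + 63 = 63 + S*a*(-2 + 7*S))
(6545 + 17737)*(R(100, -138) - 1689) = (6545 + 17737)*((63 + 100*(-138)*(-2 + 7*100)) - 1689) = 24282*((63 + 100*(-138)*(-2 + 700)) - 1689) = 24282*((63 + 100*(-138)*698) - 1689) = 24282*((63 - 9632400) - 1689) = 24282*(-9632337 - 1689) = 24282*(-9634026) = -233933419332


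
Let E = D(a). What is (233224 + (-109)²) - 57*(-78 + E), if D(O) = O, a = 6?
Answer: 249209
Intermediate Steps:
E = 6
(233224 + (-109)²) - 57*(-78 + E) = (233224 + (-109)²) - 57*(-78 + 6) = (233224 + 11881) - 57*(-72) = 245105 + 4104 = 249209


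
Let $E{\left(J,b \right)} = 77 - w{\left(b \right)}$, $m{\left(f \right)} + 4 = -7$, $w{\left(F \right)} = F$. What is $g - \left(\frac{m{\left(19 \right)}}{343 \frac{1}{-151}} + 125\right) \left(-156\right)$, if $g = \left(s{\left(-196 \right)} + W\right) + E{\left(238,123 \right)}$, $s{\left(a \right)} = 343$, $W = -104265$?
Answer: $- \frac{28713408}{343} \approx -83713.0$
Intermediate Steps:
$m{\left(f \right)} = -11$ ($m{\left(f \right)} = -4 - 7 = -11$)
$E{\left(J,b \right)} = 77 - b$
$g = -103968$ ($g = \left(343 - 104265\right) + \left(77 - 123\right) = -103922 + \left(77 - 123\right) = -103922 - 46 = -103968$)
$g - \left(\frac{m{\left(19 \right)}}{343 \frac{1}{-151}} + 125\right) \left(-156\right) = -103968 - \left(- \frac{11}{343 \frac{1}{-151}} + 125\right) \left(-156\right) = -103968 - \left(- \frac{11}{343 \left(- \frac{1}{151}\right)} + 125\right) \left(-156\right) = -103968 - \left(- \frac{11}{- \frac{343}{151}} + 125\right) \left(-156\right) = -103968 - \left(\left(-11\right) \left(- \frac{151}{343}\right) + 125\right) \left(-156\right) = -103968 - \left(\frac{1661}{343} + 125\right) \left(-156\right) = -103968 - \frac{44536}{343} \left(-156\right) = -103968 - - \frac{6947616}{343} = -103968 + \frac{6947616}{343} = - \frac{28713408}{343}$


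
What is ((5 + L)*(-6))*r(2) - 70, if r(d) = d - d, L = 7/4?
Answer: -70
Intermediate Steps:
L = 7/4 (L = 7*(¼) = 7/4 ≈ 1.7500)
r(d) = 0
((5 + L)*(-6))*r(2) - 70 = ((5 + 7/4)*(-6))*0 - 70 = ((27/4)*(-6))*0 - 70 = -81/2*0 - 70 = 0 - 70 = -70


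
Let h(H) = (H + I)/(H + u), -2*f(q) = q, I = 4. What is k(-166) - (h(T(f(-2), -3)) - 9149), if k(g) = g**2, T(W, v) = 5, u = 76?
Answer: 330344/9 ≈ 36705.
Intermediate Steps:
f(q) = -q/2
h(H) = (4 + H)/(76 + H) (h(H) = (H + 4)/(H + 76) = (4 + H)/(76 + H))
k(-166) - (h(T(f(-2), -3)) - 9149) = (-166)**2 - ((4 + 5)/(76 + 5) - 9149) = 27556 - (9/81 - 9149) = 27556 - ((1/81)*9 - 9149) = 27556 - (1/9 - 9149) = 27556 - 1*(-82340/9) = 27556 + 82340/9 = 330344/9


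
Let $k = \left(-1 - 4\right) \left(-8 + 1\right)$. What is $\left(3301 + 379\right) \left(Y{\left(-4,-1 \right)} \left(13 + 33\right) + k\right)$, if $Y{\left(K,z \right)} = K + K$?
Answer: $-1225440$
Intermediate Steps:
$Y{\left(K,z \right)} = 2 K$
$k = 35$ ($k = \left(-5\right) \left(-7\right) = 35$)
$\left(3301 + 379\right) \left(Y{\left(-4,-1 \right)} \left(13 + 33\right) + k\right) = \left(3301 + 379\right) \left(2 \left(-4\right) \left(13 + 33\right) + 35\right) = 3680 \left(\left(-8\right) 46 + 35\right) = 3680 \left(-368 + 35\right) = 3680 \left(-333\right) = -1225440$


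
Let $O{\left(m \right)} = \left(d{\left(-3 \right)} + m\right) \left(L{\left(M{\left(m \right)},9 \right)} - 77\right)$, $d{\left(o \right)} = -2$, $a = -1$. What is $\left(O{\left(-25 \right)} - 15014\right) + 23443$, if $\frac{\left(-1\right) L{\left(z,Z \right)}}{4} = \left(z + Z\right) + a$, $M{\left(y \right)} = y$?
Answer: $8672$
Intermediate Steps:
$L{\left(z,Z \right)} = 4 - 4 Z - 4 z$ ($L{\left(z,Z \right)} = - 4 \left(\left(z + Z\right) - 1\right) = - 4 \left(\left(Z + z\right) - 1\right) = - 4 \left(-1 + Z + z\right) = 4 - 4 Z - 4 z$)
$O{\left(m \right)} = \left(-109 - 4 m\right) \left(-2 + m\right)$ ($O{\left(m \right)} = \left(-2 + m\right) \left(\left(4 - 36 - 4 m\right) - 77\right) = \left(-2 + m\right) \left(\left(-32 - 4 m\right) - 77\right) = \left(-2 + m\right) \left(-109 - 4 m\right) = \left(-109 - 4 m\right) \left(-2 + m\right)$)
$\left(O{\left(-25 \right)} - 15014\right) + 23443 = \left(\left(218 - -2525 - 4 \left(-25\right)^{2}\right) - 15014\right) + 23443 = \left(\left(218 + 2525 - 2500\right) - 15014\right) + 23443 = \left(243 - 15014\right) + 23443 = -14771 + 23443 = 8672$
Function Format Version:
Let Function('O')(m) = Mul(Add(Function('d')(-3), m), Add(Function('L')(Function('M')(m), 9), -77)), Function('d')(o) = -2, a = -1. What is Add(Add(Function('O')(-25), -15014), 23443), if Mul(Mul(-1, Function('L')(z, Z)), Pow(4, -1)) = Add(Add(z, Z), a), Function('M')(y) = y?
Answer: 8672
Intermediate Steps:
Function('L')(z, Z) = Add(4, Mul(-4, Z), Mul(-4, z)) (Function('L')(z, Z) = Mul(-4, Add(Add(z, Z), -1)) = Mul(-4, Add(Add(Z, z), -1)) = Mul(-4, Add(-1, Z, z)) = Add(4, Mul(-4, Z), Mul(-4, z)))
Function('O')(m) = Mul(Add(-109, Mul(-4, m)), Add(-2, m)) (Function('O')(m) = Mul(Add(-2, m), Add(Add(4, Mul(-4, 9), Mul(-4, m)), -77)) = Mul(Add(-2, m), Add(Add(4, -36, Mul(-4, m)), -77)) = Mul(Add(-2, m), Add(Add(-32, Mul(-4, m)), -77)) = Mul(Add(-2, m), Add(-109, Mul(-4, m))) = Mul(Add(-109, Mul(-4, m)), Add(-2, m)))
Add(Add(Function('O')(-25), -15014), 23443) = Add(Add(Add(218, Mul(-101, -25), Mul(-4, Pow(-25, 2))), -15014), 23443) = Add(Add(Add(218, 2525, Mul(-4, 625)), -15014), 23443) = Add(Add(Add(218, 2525, -2500), -15014), 23443) = Add(Add(243, -15014), 23443) = Add(-14771, 23443) = 8672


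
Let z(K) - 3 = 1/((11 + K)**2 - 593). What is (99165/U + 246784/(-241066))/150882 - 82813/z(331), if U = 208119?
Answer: -5856657255935819444788/212165023522423307 ≈ -27604.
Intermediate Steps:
z(K) = 3 + 1/(-593 + (11 + K)**2) (z(K) = 3 + 1/((11 + K)**2 - 593) = 3 + 1/(-593 + (11 + K)**2))
(99165/U + 246784/(-241066))/150882 - 82813/z(331) = (99165/208119 + 246784/(-241066))/150882 - 82813*(-593 + (11 + 331)**2)/(-1778 + 3*(11 + 331)**2) = (99165*(1/208119) + 246784*(-1/241066))*(1/150882) - 82813*(-593 + 342**2)/(-1778 + 3*342**2) = (33055/69373 - 123392/120533)*(1/150882) - 82813*(-593 + 116964)/(-1778 + 3*116964) = -4575854901/8361735809*1/150882 - 82813*116371/(-1778 + 350892) = -1525284967/420545140777846 - 82813/((1/116371)*349114) = -1525284967/420545140777846 - 82813/349114/116371 = -1525284967/420545140777846 - 82813*116371/349114 = -1525284967/420545140777846 - 9637031623/349114 = -5856657255935819444788/212165023522423307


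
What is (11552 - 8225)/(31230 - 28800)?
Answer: 1109/810 ≈ 1.3691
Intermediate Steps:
(11552 - 8225)/(31230 - 28800) = 3327/2430 = 3327*(1/2430) = 1109/810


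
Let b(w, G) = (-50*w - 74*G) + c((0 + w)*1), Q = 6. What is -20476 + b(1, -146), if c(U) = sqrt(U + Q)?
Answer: -9722 + sqrt(7) ≈ -9719.4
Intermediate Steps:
c(U) = sqrt(6 + U) (c(U) = sqrt(U + 6) = sqrt(6 + U))
b(w, G) = sqrt(6 + w) - 74*G - 50*w (b(w, G) = (-50*w - 74*G) + sqrt(6 + (0 + w)*1) = (-74*G - 50*w) + sqrt(6 + w*1) = (-74*G - 50*w) + sqrt(6 + w) = sqrt(6 + w) - 74*G - 50*w)
-20476 + b(1, -146) = -20476 + (sqrt(6 + 1) - 74*(-146) - 50*1) = -20476 + (sqrt(7) + 10804 - 50) = -20476 + (10754 + sqrt(7)) = -9722 + sqrt(7)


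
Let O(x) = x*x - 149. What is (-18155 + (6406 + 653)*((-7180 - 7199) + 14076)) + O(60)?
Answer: -2153581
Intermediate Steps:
O(x) = -149 + x² (O(x) = x² - 149 = -149 + x²)
(-18155 + (6406 + 653)*((-7180 - 7199) + 14076)) + O(60) = (-18155 + (6406 + 653)*((-7180 - 7199) + 14076)) + (-149 + 60²) = (-18155 + 7059*(-14379 + 14076)) + (-149 + 3600) = (-18155 + 7059*(-303)) + 3451 = (-18155 - 2138877) + 3451 = -2157032 + 3451 = -2153581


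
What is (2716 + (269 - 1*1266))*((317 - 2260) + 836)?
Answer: -1902933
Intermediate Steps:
(2716 + (269 - 1*1266))*((317 - 2260) + 836) = (2716 + (269 - 1266))*(-1943 + 836) = (2716 - 997)*(-1107) = 1719*(-1107) = -1902933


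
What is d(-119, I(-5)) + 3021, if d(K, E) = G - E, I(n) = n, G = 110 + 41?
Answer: 3177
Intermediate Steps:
G = 151
d(K, E) = 151 - E
d(-119, I(-5)) + 3021 = (151 - 1*(-5)) + 3021 = (151 + 5) + 3021 = 156 + 3021 = 3177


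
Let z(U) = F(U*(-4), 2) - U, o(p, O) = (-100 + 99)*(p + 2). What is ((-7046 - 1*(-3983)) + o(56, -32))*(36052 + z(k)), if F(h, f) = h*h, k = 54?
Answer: -257963134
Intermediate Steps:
o(p, O) = -2 - p (o(p, O) = -(2 + p) = -2 - p)
F(h, f) = h²
z(U) = -U + 16*U² (z(U) = (U*(-4))² - U = (-4*U)² - U = 16*U² - U = -U + 16*U²)
((-7046 - 1*(-3983)) + o(56, -32))*(36052 + z(k)) = ((-7046 - 1*(-3983)) + (-2 - 1*56))*(36052 + 54*(-1 + 16*54)) = ((-7046 + 3983) + (-2 - 56))*(36052 + 54*(-1 + 864)) = (-3063 - 58)*(36052 + 54*863) = -3121*(36052 + 46602) = -3121*82654 = -257963134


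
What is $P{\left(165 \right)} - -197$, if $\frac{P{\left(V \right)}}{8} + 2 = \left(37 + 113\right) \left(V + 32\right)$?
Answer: $236581$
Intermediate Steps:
$P{\left(V \right)} = 38384 + 1200 V$ ($P{\left(V \right)} = -16 + 8 \left(37 + 113\right) \left(V + 32\right) = -16 + 8 \cdot 150 \left(32 + V\right) = -16 + 8 \left(4800 + 150 V\right) = -16 + \left(38400 + 1200 V\right) = 38384 + 1200 V$)
$P{\left(165 \right)} - -197 = \left(38384 + 1200 \cdot 165\right) - -197 = \left(38384 + 198000\right) + 197 = 236384 + 197 = 236581$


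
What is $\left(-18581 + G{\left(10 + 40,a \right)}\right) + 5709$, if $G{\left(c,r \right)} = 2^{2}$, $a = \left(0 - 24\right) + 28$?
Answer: $-12868$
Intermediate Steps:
$a = 4$ ($a = -24 + 28 = 4$)
$G{\left(c,r \right)} = 4$
$\left(-18581 + G{\left(10 + 40,a \right)}\right) + 5709 = \left(-18581 + 4\right) + 5709 = -18577 + 5709 = -12868$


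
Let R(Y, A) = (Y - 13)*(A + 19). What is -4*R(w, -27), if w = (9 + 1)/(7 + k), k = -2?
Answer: -352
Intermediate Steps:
w = 2 (w = (9 + 1)/(7 - 2) = 10/5 = 10*(⅕) = 2)
R(Y, A) = (-13 + Y)*(19 + A)
-4*R(w, -27) = -4*(-247 - 13*(-27) + 19*2 - 27*2) = -4*(-247 + 351 + 38 - 54) = -4*88 = -352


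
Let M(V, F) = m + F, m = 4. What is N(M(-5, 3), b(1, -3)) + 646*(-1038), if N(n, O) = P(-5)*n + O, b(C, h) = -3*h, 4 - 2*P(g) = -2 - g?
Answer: -1341071/2 ≈ -6.7054e+5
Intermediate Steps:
P(g) = 3 + g/2 (P(g) = 2 - (-2 - g)/2 = 2 + (1 + g/2) = 3 + g/2)
M(V, F) = 4 + F
N(n, O) = O + n/2 (N(n, O) = (3 + (1/2)*(-5))*n + O = (3 - 5/2)*n + O = n/2 + O = O + n/2)
N(M(-5, 3), b(1, -3)) + 646*(-1038) = (-3*(-3) + (4 + 3)/2) + 646*(-1038) = (9 + (1/2)*7) - 670548 = (9 + 7/2) - 670548 = 25/2 - 670548 = -1341071/2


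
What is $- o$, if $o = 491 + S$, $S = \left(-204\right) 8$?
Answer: $1141$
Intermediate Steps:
$S = -1632$
$o = -1141$ ($o = 491 - 1632 = -1141$)
$- o = \left(-1\right) \left(-1141\right) = 1141$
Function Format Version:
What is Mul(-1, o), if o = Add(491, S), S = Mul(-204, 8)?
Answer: 1141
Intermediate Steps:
S = -1632
o = -1141 (o = Add(491, -1632) = -1141)
Mul(-1, o) = Mul(-1, -1141) = 1141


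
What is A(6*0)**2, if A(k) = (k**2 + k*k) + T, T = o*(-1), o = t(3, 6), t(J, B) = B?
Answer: 36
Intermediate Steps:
o = 6
T = -6 (T = 6*(-1) = -6)
A(k) = -6 + 2*k**2 (A(k) = (k**2 + k*k) - 6 = (k**2 + k**2) - 6 = 2*k**2 - 6 = -6 + 2*k**2)
A(6*0)**2 = (-6 + 2*(6*0)**2)**2 = (-6 + 2*0**2)**2 = (-6 + 2*0)**2 = (-6 + 0)**2 = (-6)**2 = 36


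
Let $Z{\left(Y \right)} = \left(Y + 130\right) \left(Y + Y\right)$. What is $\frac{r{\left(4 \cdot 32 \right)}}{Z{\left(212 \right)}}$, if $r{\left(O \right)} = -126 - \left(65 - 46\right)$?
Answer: $- \frac{145}{145008} \approx -0.00099994$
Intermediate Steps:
$Z{\left(Y \right)} = 2 Y \left(130 + Y\right)$ ($Z{\left(Y \right)} = \left(130 + Y\right) 2 Y = 2 Y \left(130 + Y\right)$)
$r{\left(O \right)} = -145$ ($r{\left(O \right)} = -126 - \left(65 - 46\right) = -126 - 19 = -145$)
$\frac{r{\left(4 \cdot 32 \right)}}{Z{\left(212 \right)}} = - \frac{145}{2 \cdot 212 \left(130 + 212\right)} = - \frac{145}{2 \cdot 212 \cdot 342} = - \frac{145}{145008}$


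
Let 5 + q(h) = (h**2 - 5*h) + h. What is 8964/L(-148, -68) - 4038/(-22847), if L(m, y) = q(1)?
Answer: -51192051/45694 ≈ -1120.3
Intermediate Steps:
q(h) = -5 + h**2 - 4*h (q(h) = -5 + ((h**2 - 5*h) + h) = -5 + (h**2 - 4*h) = -5 + h**2 - 4*h)
L(m, y) = -8 (L(m, y) = -5 + 1**2 - 4*1 = -5 + 1 - 4 = -8)
8964/L(-148, -68) - 4038/(-22847) = 8964/(-8) - 4038/(-22847) = 8964*(-1/8) - 4038*(-1/22847) = -2241/2 + 4038/22847 = -51192051/45694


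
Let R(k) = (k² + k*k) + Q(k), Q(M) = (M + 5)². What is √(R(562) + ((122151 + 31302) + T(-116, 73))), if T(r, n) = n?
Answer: 9*√13663 ≈ 1052.0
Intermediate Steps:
Q(M) = (5 + M)²
R(k) = (5 + k)² + 2*k² (R(k) = (k² + k*k) + (5 + k)² = (k² + k²) + (5 + k)² = 2*k² + (5 + k)² = (5 + k)² + 2*k²)
√(R(562) + ((122151 + 31302) + T(-116, 73))) = √(((5 + 562)² + 2*562²) + ((122151 + 31302) + 73)) = √((567² + 2*315844) + (153453 + 73)) = √((321489 + 631688) + 153526) = √(953177 + 153526) = √1106703 = 9*√13663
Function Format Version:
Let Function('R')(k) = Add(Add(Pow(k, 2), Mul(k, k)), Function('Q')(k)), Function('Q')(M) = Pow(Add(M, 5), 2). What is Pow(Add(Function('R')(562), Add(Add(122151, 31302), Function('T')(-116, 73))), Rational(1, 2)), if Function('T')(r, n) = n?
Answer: Mul(9, Pow(13663, Rational(1, 2))) ≈ 1052.0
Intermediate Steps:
Function('Q')(M) = Pow(Add(5, M), 2)
Function('R')(k) = Add(Pow(Add(5, k), 2), Mul(2, Pow(k, 2))) (Function('R')(k) = Add(Add(Pow(k, 2), Mul(k, k)), Pow(Add(5, k), 2)) = Add(Add(Pow(k, 2), Pow(k, 2)), Pow(Add(5, k), 2)) = Add(Mul(2, Pow(k, 2)), Pow(Add(5, k), 2)) = Add(Pow(Add(5, k), 2), Mul(2, Pow(k, 2))))
Pow(Add(Function('R')(562), Add(Add(122151, 31302), Function('T')(-116, 73))), Rational(1, 2)) = Pow(Add(Add(Pow(Add(5, 562), 2), Mul(2, Pow(562, 2))), Add(Add(122151, 31302), 73)), Rational(1, 2)) = Pow(Add(Add(Pow(567, 2), Mul(2, 315844)), Add(153453, 73)), Rational(1, 2)) = Pow(Add(Add(321489, 631688), 153526), Rational(1, 2)) = Pow(Add(953177, 153526), Rational(1, 2)) = Pow(1106703, Rational(1, 2)) = Mul(9, Pow(13663, Rational(1, 2)))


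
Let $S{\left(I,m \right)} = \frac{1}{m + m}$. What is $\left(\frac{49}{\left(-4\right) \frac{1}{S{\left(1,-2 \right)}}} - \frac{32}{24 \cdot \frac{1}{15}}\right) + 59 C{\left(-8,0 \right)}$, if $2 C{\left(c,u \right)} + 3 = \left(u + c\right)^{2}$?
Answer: $\frac{28521}{16} \approx 1782.6$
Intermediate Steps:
$S{\left(I,m \right)} = \frac{1}{2 m}$
$C{\left(c,u \right)} = - \frac{3}{2} + \frac{\left(c + u\right)^{2}}{2}$ ($C{\left(c,u \right)} = - \frac{3}{2} + \frac{\left(u + c\right)^{2}}{2} = - \frac{3}{2} + \frac{\left(c + u\right)^{2}}{2}$)
$\left(\frac{49}{\left(-4\right) \frac{1}{S{\left(1,-2 \right)}}} - \frac{32}{24 \cdot \frac{1}{15}}\right) + 59 C{\left(-8,0 \right)} = \left(\frac{49}{\left(-4\right) \frac{1}{\frac{1}{2} \frac{1}{-2}}} - \frac{32}{24 \cdot \frac{1}{15}}\right) + 59 \left(- \frac{3}{2} + \frac{\left(-8 + 0\right)^{2}}{2}\right) = \left(\frac{49}{\left(-4\right) \frac{1}{\frac{1}{2} \left(- \frac{1}{2}\right)}} - \frac{32}{24 \cdot \frac{1}{15}}\right) + 59 \left(- \frac{3}{2} + \frac{\left(-8\right)^{2}}{2}\right) = \left(\frac{49}{\left(-4\right) \frac{1}{- \frac{1}{4}}} - \frac{32}{\frac{8}{5}}\right) + 59 \left(- \frac{3}{2} + \frac{1}{2} \cdot 64\right) = \left(\frac{49}{\left(-4\right) \left(-4\right)} - 20\right) + 59 \left(- \frac{3}{2} + 32\right) = \left(\frac{49}{16} - 20\right) + 59 \cdot \frac{61}{2} = \left(49 \cdot \frac{1}{16} - 20\right) + \frac{3599}{2} = \left(\frac{49}{16} - 20\right) + \frac{3599}{2} = - \frac{271}{16} + \frac{3599}{2} = \frac{28521}{16}$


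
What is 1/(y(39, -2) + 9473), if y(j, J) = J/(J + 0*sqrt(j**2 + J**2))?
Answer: 1/9474 ≈ 0.00010555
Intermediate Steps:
y(j, J) = 1 (y(j, J) = J/(J + 0*sqrt(J**2 + j**2)) = J/(J + 0) = J/J = 1)
1/(y(39, -2) + 9473) = 1/(1 + 9473) = 1/9474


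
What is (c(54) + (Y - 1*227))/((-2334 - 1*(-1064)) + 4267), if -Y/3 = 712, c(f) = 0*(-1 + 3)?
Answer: -2363/2997 ≈ -0.78846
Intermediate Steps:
c(f) = 0 (c(f) = 0*2 = 0)
Y = -2136 (Y = -3*712 = -2136)
(c(54) + (Y - 1*227))/((-2334 - 1*(-1064)) + 4267) = (0 + (-2136 - 1*227))/((-2334 - 1*(-1064)) + 4267) = (0 + (-2136 - 227))/((-2334 + 1064) + 4267) = (0 - 2363)/(-1270 + 4267) = -2363/2997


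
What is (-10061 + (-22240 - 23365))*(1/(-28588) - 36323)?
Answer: 28901840778525/14294 ≈ 2.0220e+9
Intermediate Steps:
(-10061 + (-22240 - 23365))*(1/(-28588) - 36323) = (-10061 - 45605)*(-1/28588 - 36323) = -55666*(-1038401925/28588) = 28901840778525/14294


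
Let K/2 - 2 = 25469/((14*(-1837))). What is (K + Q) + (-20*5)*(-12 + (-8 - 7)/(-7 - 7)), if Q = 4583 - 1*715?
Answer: 63817629/12859 ≈ 4962.9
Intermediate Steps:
Q = 3868 (Q = 4583 - 715 = 3868)
K = 25967/12859 (K = 4 + 2*(25469/((14*(-1837)))) = 4 + 2*(25469/(-25718)) = 4 + 2*(25469*(-1/25718)) = 4 + 2*(-25469/25718) = 4 - 25469/12859 = 25967/12859 ≈ 2.0194)
(K + Q) + (-20*5)*(-12 + (-8 - 7)/(-7 - 7)) = (25967/12859 + 3868) + (-20*5)*(-12 + (-8 - 7)/(-7 - 7)) = 49764579/12859 - 100*(-12 - 15/(-14)) = 49764579/12859 - 100*(-12 - 15*(-1/14)) = 49764579/12859 - 100*(-12 + 15/14) = 49764579/12859 - 100*(-153/14) = 49764579/12859 + 7650/7 = 63817629/12859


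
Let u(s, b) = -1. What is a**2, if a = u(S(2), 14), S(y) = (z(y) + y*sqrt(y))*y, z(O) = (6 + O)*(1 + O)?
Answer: 1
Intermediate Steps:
z(O) = (1 + O)*(6 + O)
S(y) = y*(6 + y**2 + y**(3/2) + 7*y) (S(y) = ((6 + y**2 + 7*y) + y*sqrt(y))*y = ((6 + y**2 + 7*y) + y**(3/2))*y = (6 + y**2 + y**(3/2) + 7*y)*y = y*(6 + y**2 + y**(3/2) + 7*y))
a = -1
a**2 = (-1)**2 = 1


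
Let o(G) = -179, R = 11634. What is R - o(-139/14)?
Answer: 11813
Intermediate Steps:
R - o(-139/14) = 11634 - 1*(-179) = 11634 + 179 = 11813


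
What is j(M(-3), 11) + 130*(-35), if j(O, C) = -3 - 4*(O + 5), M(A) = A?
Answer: -4561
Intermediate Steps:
j(O, C) = -23 - 4*O (j(O, C) = -3 - 4*(5 + O) = -3 + (-20 - 4*O) = -23 - 4*O)
j(M(-3), 11) + 130*(-35) = (-23 - 4*(-3)) + 130*(-35) = (-23 + 12) - 4550 = -11 - 4550 = -4561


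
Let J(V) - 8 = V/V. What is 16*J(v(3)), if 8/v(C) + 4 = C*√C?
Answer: 144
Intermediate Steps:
v(C) = 8/(-4 + C^(3/2)) (v(C) = 8/(-4 + C*√C) = 8/(-4 + C^(3/2)))
J(V) = 9 (J(V) = 8 + V/V = 8 + 1 = 9)
16*J(v(3)) = 16*9 = 144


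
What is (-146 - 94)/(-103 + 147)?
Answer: -60/11 ≈ -5.4545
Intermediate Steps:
(-146 - 94)/(-103 + 147) = -240/44 = (1/44)*(-240) = -60/11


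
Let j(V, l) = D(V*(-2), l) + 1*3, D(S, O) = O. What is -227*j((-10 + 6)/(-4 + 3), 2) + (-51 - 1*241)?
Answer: -1427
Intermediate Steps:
j(V, l) = 3 + l (j(V, l) = l + 1*3 = l + 3 = 3 + l)
-227*j((-10 + 6)/(-4 + 3), 2) + (-51 - 1*241) = -227*(3 + 2) + (-51 - 1*241) = -227*5 + (-51 - 241) = -1135 - 292 = -1427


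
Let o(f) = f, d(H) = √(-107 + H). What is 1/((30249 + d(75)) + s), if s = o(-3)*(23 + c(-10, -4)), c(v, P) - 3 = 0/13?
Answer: 30171/910289273 - 4*I*√2/910289273 ≈ 3.3144e-5 - 6.2143e-9*I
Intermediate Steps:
c(v, P) = 3 (c(v, P) = 3 + 0/13 = 3 + 0*(1/13) = 3 + 0 = 3)
s = -78 (s = -3*(23 + 3) = -3*26 = -78)
1/((30249 + d(75)) + s) = 1/((30249 + √(-107 + 75)) - 78) = 1/((30249 + √(-32)) - 78) = 1/((30249 + 4*I*√2) - 78) = 1/(30171 + 4*I*√2)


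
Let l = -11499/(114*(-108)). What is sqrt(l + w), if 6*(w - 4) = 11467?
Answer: sqrt(896459178)/684 ≈ 43.773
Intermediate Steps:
w = 11491/6 (w = 4 + (1/6)*11467 = 4 + 11467/6 = 11491/6 ≈ 1915.2)
l = 3833/4104 (l = -11499/(-12312) = -11499*(-1/12312) = 3833/4104 ≈ 0.93397)
sqrt(l + w) = sqrt(3833/4104 + 11491/6) = sqrt(7863677/4104) = sqrt(896459178)/684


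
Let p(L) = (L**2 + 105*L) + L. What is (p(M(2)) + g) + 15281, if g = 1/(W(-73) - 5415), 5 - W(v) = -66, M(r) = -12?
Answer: 75633631/5344 ≈ 14153.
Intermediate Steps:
W(v) = 71 (W(v) = 5 - 1*(-66) = 5 + 66 = 71)
p(L) = L**2 + 106*L
g = -1/5344 (g = 1/(71 - 5415) = 1/(-5344) = -1/5344 ≈ -0.00018713)
(p(M(2)) + g) + 15281 = (-12*(106 - 12) - 1/5344) + 15281 = (-12*94 - 1/5344) + 15281 = (-1128 - 1/5344) + 15281 = -6028033/5344 + 15281 = 75633631/5344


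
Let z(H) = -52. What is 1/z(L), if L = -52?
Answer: -1/52 ≈ -0.019231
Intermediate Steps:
1/z(L) = 1/(-52) = -1/52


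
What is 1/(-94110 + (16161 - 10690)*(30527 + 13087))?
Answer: 1/238518084 ≈ 4.1926e-9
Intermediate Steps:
1/(-94110 + (16161 - 10690)*(30527 + 13087)) = 1/(-94110 + 5471*43614) = 1/(-94110 + 238612194) = 1/238518084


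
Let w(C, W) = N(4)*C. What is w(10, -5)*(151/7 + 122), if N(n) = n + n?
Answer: 80400/7 ≈ 11486.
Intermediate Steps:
N(n) = 2*n
w(C, W) = 8*C (w(C, W) = (2*4)*C = 8*C)
w(10, -5)*(151/7 + 122) = (8*10)*(151/7 + 122) = 80*(151*(⅐) + 122) = 80*(151/7 + 122) = 80*(1005/7) = 80400/7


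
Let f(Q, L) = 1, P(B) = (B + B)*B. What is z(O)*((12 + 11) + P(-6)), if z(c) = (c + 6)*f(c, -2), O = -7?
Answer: -95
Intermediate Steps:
P(B) = 2*B**2 (P(B) = (2*B)*B = 2*B**2)
z(c) = 6 + c (z(c) = (c + 6)*1 = (6 + c)*1 = 6 + c)
z(O)*((12 + 11) + P(-6)) = (6 - 7)*((12 + 11) + 2*(-6)**2) = -(23 + 2*36) = -(23 + 72) = -1*95 = -95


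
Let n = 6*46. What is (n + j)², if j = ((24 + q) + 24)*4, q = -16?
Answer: 163216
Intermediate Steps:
n = 276
j = 128 (j = ((24 - 16) + 24)*4 = (8 + 24)*4 = 32*4 = 128)
(n + j)² = (276 + 128)² = 404² = 163216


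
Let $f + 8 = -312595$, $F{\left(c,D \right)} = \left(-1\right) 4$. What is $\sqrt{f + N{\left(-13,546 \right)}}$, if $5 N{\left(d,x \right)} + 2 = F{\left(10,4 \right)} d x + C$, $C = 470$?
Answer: $i \sqrt{306831} \approx 553.92 i$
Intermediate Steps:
$F{\left(c,D \right)} = -4$
$f = -312603$ ($f = -8 - 312595 = -312603$)
$N{\left(d,x \right)} = \frac{468}{5} - \frac{4 d x}{5}$ ($N{\left(d,x \right)} = - \frac{2}{5} + \frac{- 4 d x + 470}{5} = - \frac{2}{5} + \frac{470 - 4 d x}{5} = - \frac{2}{5} - \left(-94 + \frac{4 d x}{5}\right) = \frac{468}{5} - \frac{4 d x}{5}$)
$\sqrt{f + N{\left(-13,546 \right)}} = \sqrt{-312603 - \left(- \frac{468}{5} - \frac{28392}{5}\right)} = \sqrt{-312603 + \left(\frac{468}{5} + \frac{28392}{5}\right)} = \sqrt{-312603 + 5772} = \sqrt{-306831} = i \sqrt{306831}$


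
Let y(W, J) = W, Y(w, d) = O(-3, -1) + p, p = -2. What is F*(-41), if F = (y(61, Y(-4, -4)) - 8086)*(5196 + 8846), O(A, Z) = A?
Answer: 4620169050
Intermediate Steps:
Y(w, d) = -5 (Y(w, d) = -3 - 2 = -5)
F = -112687050 (F = (61 - 8086)*(5196 + 8846) = -8025*14042 = -112687050)
F*(-41) = -112687050*(-41) = 4620169050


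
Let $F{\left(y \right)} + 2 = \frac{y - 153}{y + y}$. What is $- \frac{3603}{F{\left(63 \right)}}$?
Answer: $\frac{25221}{19} \approx 1327.4$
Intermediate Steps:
$F{\left(y \right)} = -2 + \frac{-153 + y}{2 y}$ ($F{\left(y \right)} = -2 + \frac{y - 153}{y + y} = -2 + \frac{-153 + y}{2 y}$)
$- \frac{3603}{F{\left(63 \right)}} = - \frac{3603}{\frac{3}{2} \cdot \frac{1}{63} \left(-51 - 63\right)} = - \frac{3603}{\frac{3}{2} \cdot \frac{1}{63} \left(-114\right)} = - \frac{3603}{- \frac{19}{7}} = \left(-3603\right) \left(- \frac{7}{19}\right) = \frac{25221}{19}$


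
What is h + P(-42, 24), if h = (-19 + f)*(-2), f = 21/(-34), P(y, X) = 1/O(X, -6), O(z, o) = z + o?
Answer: 12023/306 ≈ 39.291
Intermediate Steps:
O(z, o) = o + z
P(y, X) = 1/(-6 + X)
f = -21/34 (f = 21*(-1/34) = -21/34 ≈ -0.61765)
h = 667/17 (h = (-19 - 21/34)*(-2) = -667/34*(-2) = 667/17 ≈ 39.235)
h + P(-42, 24) = 667/17 + 1/(-6 + 24) = 667/17 + 1/18 = 12023/306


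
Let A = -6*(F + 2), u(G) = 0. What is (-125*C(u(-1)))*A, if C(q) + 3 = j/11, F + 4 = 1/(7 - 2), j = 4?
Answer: 39150/11 ≈ 3559.1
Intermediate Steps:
F = -19/5 (F = -4 + 1/(7 - 2) = -4 + 1/5 = -19/5 ≈ -3.8000)
C(q) = -29/11 (C(q) = -3 + 4/11 = -29/11)
A = 54/5 (A = -6*(-19/5 + 2) = -6*(-9/5) = 54/5 ≈ 10.800)
(-125*C(u(-1)))*A = -125*(-29/11)*(54/5) = (3625/11)*(54/5) = 39150/11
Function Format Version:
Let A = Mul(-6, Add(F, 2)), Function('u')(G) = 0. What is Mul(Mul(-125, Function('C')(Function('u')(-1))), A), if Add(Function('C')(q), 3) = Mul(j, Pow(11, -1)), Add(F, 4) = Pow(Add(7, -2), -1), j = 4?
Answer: Rational(39150, 11) ≈ 3559.1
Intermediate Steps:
F = Rational(-19, 5) (F = Add(-4, Pow(Add(7, -2), -1)) = Add(-4, Pow(5, -1)) = Add(-4, Rational(1, 5)) = Rational(-19, 5) ≈ -3.8000)
Function('C')(q) = Rational(-29, 11) (Function('C')(q) = Add(-3, Mul(4, Pow(11, -1))) = Add(-3, Mul(4, Rational(1, 11))) = Add(-3, Rational(4, 11)) = Rational(-29, 11))
A = Rational(54, 5) (A = Mul(-6, Add(Rational(-19, 5), 2)) = Mul(-6, Rational(-9, 5)) = Rational(54, 5) ≈ 10.800)
Mul(Mul(-125, Function('C')(Function('u')(-1))), A) = Mul(Mul(-125, Rational(-29, 11)), Rational(54, 5)) = Mul(Rational(3625, 11), Rational(54, 5)) = Rational(39150, 11)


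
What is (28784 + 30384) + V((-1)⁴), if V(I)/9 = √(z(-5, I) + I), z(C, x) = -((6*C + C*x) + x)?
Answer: 59168 + 9*√35 ≈ 59221.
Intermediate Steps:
z(C, x) = -x - 6*C - C*x (z(C, x) = -(x + 6*C + C*x) = -x - 6*C - C*x)
V(I) = 9*√(30 + 5*I) (V(I) = 9*√((-I - 6*(-5) - 1*(-5)*I) + I) = 9*√((-I + 30 + 5*I) + I) = 9*√((30 + 4*I) + I) = 9*√(30 + 5*I))
(28784 + 30384) + V((-1)⁴) = (28784 + 30384) + 9*√(30 + 5*(-1)⁴) = 59168 + 9*√(30 + 5*1) = 59168 + 9*√(30 + 5) = 59168 + 9*√35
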